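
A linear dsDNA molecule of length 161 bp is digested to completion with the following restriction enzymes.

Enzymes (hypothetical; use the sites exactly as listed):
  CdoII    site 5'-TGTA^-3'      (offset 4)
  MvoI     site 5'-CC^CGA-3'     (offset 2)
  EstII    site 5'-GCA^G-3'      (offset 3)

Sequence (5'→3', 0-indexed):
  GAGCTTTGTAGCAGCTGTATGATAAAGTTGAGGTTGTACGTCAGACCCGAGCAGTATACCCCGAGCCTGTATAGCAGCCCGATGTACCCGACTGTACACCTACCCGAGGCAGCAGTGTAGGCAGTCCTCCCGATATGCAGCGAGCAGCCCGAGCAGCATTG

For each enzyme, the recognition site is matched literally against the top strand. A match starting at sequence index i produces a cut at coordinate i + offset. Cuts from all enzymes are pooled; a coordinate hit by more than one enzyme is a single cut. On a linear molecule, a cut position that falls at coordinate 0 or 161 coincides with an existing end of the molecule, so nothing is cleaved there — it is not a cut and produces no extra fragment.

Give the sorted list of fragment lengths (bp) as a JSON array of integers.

[2,3,3,3,3,4,5,5,6,6,6,6,7,7,7,7,8,8,8,9,9,10,10,19]

Per-enzyme occurrences:
  CdoII (TGTA, off=4): starts [6, 15, 34, 67, 82, 92, 115] → cuts [10, 19, 38, 71, 86, 96, 119]
  MvoI (CCCGA, off=2): starts [45, 59, 77, 86, 102, 128, 147] → cuts [47, 61, 79, 88, 104, 130, 149]
  EstII (GCAG, off=3): starts [10, 50, 73, 108, 111, 120, 136, 143, 152] → cuts [13, 53, 76, 111, 114, 123, 139, 146, 155]

Pooled cuts: [10, 13, 19, 38, 47, 53, 61, 71, 76, 79, 86, 88, 96, 104, 111, 114, 119, 123, 130, 139, 146, 149, 155]

Fragment lengths:
  [0,10): 10 bp
  [10,13): 3 bp
  [13,19): 6 bp
  [19,38): 19 bp
  [38,47): 9 bp
  [47,53): 6 bp
  [53,61): 8 bp
  [61,71): 10 bp
  [71,76): 5 bp
  [76,79): 3 bp
  [79,86): 7 bp
  [86,88): 2 bp
  [88,96): 8 bp
  [96,104): 8 bp
  [104,111): 7 bp
  [111,114): 3 bp
  [114,119): 5 bp
  [119,123): 4 bp
  [123,130): 7 bp
  [130,139): 9 bp
  [139,146): 7 bp
  [146,149): 3 bp
  [149,155): 6 bp
  [155,161): 6 bp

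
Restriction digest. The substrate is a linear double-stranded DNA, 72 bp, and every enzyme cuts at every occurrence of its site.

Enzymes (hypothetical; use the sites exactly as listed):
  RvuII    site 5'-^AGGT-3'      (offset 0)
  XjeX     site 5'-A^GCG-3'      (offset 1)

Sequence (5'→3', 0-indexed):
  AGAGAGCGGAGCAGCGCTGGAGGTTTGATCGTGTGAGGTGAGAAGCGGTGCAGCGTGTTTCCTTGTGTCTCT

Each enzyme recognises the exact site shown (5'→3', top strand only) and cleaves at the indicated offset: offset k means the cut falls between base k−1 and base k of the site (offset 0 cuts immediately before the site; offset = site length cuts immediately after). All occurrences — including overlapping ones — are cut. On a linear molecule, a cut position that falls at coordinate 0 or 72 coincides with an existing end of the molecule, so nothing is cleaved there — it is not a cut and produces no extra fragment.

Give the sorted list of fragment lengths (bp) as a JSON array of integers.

Site scan:
  RvuII (AGGT, off=0): starts [20, 35] → cuts [20, 35]
  XjeX (AGCG, off=1): starts [4, 12, 43, 51] → cuts [5, 13, 44, 52]

Pooled cuts: [5, 13, 20, 35, 44, 52]

Fragment lengths:
  [0,5): 5 bp
  [5,13): 8 bp
  [13,20): 7 bp
  [20,35): 15 bp
  [35,44): 9 bp
  [44,52): 8 bp
  [52,72): 20 bp

[5,7,8,8,9,15,20]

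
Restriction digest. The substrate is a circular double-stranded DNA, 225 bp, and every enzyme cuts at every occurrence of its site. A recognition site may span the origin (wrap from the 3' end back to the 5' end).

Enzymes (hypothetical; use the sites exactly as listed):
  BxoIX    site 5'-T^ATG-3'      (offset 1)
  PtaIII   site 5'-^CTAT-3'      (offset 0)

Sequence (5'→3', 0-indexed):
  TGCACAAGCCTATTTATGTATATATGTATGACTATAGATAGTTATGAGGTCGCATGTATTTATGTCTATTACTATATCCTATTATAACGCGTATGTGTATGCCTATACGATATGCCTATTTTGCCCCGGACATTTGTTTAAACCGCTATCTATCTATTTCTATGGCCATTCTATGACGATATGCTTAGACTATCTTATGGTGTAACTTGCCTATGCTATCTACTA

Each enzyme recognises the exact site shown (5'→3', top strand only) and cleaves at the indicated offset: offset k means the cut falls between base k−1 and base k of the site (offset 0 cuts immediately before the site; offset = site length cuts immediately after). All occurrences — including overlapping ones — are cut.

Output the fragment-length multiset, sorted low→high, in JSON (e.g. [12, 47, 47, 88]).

Site scan:
  BxoIX (TATG, off=1): starts [14, 22, 26, 42, 60, 91, 97, 110, 160, 171, 179, 195, 211, 223] → cuts [15, 23, 27, 43, 61, 92, 98, 111, 161, 172, 180, 196, 212, 224]
  PtaIII (CTAT, off=0): starts [9, 31, 65, 71, 78, 102, 115, 145, 149, 153, 159, 170, 189, 210, 215, 222] → cuts [9, 31, 65, 71, 78, 102, 115, 145, 149, 153, 159, 170, 189, 210, 215, 222]

Pooled cuts: [9, 15, 23, 27, 31, 43, 61, 65, 71, 78, 92, 98, 102, 111, 115, 145, 149, 153, 159, 161, 170, 172, 180, 189, 196, 210, 212, 215, 222, 224]

Fragment lengths:
  9→15: 6 bp
  15→23: 8 bp
  23→27: 4 bp
  27→31: 4 bp
  31→43: 12 bp
  43→61: 18 bp
  61→65: 4 bp
  65→71: 6 bp
  71→78: 7 bp
  78→92: 14 bp
  92→98: 6 bp
  98→102: 4 bp
  102→111: 9 bp
  111→115: 4 bp
  115→145: 30 bp
  145→149: 4 bp
  149→153: 4 bp
  153→159: 6 bp
  159→161: 2 bp
  161→170: 9 bp
  170→172: 2 bp
  172→180: 8 bp
  180→189: 9 bp
  189→196: 7 bp
  196→210: 14 bp
  210→212: 2 bp
  212→215: 3 bp
  215→222: 7 bp
  222→224: 2 bp
  224→9 (wrap): 225-224+9 = 10 bp

[2,2,2,2,3,4,4,4,4,4,4,4,6,6,6,6,7,7,7,8,8,9,9,9,10,12,14,14,18,30]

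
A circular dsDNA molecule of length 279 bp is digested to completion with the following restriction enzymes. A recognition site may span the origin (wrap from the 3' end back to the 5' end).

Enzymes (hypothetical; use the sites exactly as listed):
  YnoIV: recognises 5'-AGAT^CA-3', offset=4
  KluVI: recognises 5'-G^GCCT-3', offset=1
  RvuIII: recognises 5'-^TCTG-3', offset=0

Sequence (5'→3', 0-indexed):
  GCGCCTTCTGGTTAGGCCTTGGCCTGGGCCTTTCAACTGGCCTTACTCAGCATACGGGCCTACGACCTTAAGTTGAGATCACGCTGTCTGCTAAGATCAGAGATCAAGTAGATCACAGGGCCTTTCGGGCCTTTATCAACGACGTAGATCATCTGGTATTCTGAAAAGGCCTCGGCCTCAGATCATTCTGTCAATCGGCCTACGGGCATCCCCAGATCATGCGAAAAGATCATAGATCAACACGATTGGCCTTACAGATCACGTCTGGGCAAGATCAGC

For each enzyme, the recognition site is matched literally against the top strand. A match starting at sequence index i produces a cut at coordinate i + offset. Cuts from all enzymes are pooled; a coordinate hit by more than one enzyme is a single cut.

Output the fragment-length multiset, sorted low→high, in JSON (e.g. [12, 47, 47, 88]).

Site scan:
  YnoIV (AGATCA, off=4): starts [75, 93, 100, 109, 145, 179, 213, 226, 233, 255, 271] → cuts [79, 97, 104, 113, 149, 183, 217, 230, 237, 259, 275]
  KluVI (GGCCT, off=1): starts [14, 20, 26, 38, 56, 118, 127, 167, 173, 196, 247] → cuts [15, 21, 27, 39, 57, 119, 128, 168, 174, 197, 248]
  RvuIII (TCTG, off=0): starts [6, 86, 151, 159, 186, 263] → cuts [6, 86, 151, 159, 186, 263]

All cut coordinates (distinct, sorted): [6, 15, 21, 27, 39, 57, 79, 86, 97, 104, 113, 119, 128, 149, 151, 159, 168, 174, 183, 186, 197, 217, 230, 237, 248, 259, 263, 275]

Fragments:
  6→15: 9 bp
  15→21: 6 bp
  21→27: 6 bp
  27→39: 12 bp
  39→57: 18 bp
  57→79: 22 bp
  79→86: 7 bp
  86→97: 11 bp
  97→104: 7 bp
  104→113: 9 bp
  113→119: 6 bp
  119→128: 9 bp
  128→149: 21 bp
  149→151: 2 bp
  151→159: 8 bp
  159→168: 9 bp
  168→174: 6 bp
  174→183: 9 bp
  183→186: 3 bp
  186→197: 11 bp
  197→217: 20 bp
  217→230: 13 bp
  230→237: 7 bp
  237→248: 11 bp
  248→259: 11 bp
  259→263: 4 bp
  263→275: 12 bp
  275→6 (wrap): 279-275+6 = 10 bp

[2,3,4,6,6,6,6,7,7,7,8,9,9,9,9,9,10,11,11,11,11,12,12,13,18,20,21,22]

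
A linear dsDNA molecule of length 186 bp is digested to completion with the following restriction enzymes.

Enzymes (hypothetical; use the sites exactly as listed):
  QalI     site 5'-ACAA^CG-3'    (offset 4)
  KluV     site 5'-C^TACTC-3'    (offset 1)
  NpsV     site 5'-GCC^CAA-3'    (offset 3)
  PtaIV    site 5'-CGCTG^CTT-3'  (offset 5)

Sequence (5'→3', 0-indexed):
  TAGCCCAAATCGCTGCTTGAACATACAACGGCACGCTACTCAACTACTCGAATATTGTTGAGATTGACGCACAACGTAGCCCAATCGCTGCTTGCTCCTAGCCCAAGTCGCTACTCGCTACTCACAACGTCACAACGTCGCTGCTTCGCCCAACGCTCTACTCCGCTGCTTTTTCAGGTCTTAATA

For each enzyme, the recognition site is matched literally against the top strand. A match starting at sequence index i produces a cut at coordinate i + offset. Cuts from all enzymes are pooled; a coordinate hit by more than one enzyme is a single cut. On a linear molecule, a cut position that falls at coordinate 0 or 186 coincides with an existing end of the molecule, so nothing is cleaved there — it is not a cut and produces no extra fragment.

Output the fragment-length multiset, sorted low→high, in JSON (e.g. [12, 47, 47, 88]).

[5,7,7,7,8,8,8,8,8,8,9,9,10,10,13,13,18,30]

Per-enzyme occurrences:
  QalI (ACAACG, off=4): starts [24, 70, 123, 131] → cuts [28, 74, 127, 135]
  KluV (CTACTC, off=1): starts [35, 43, 110, 117, 157] → cuts [36, 44, 111, 118, 158]
  NpsV (GCCCAA, off=3): starts [2, 78, 100, 147] → cuts [5, 81, 103, 150]
  PtaIV (CGCTGCTT, off=5): starts [10, 85, 138, 163] → cuts [15, 90, 143, 168]

All cut coordinates (distinct, sorted): [5, 15, 28, 36, 44, 74, 81, 90, 103, 111, 118, 127, 135, 143, 150, 158, 168]

Fragments:
  [0,5): 5 bp
  [5,15): 10 bp
  [15,28): 13 bp
  [28,36): 8 bp
  [36,44): 8 bp
  [44,74): 30 bp
  [74,81): 7 bp
  [81,90): 9 bp
  [90,103): 13 bp
  [103,111): 8 bp
  [111,118): 7 bp
  [118,127): 9 bp
  [127,135): 8 bp
  [135,143): 8 bp
  [143,150): 7 bp
  [150,158): 8 bp
  [158,168): 10 bp
  [168,186): 18 bp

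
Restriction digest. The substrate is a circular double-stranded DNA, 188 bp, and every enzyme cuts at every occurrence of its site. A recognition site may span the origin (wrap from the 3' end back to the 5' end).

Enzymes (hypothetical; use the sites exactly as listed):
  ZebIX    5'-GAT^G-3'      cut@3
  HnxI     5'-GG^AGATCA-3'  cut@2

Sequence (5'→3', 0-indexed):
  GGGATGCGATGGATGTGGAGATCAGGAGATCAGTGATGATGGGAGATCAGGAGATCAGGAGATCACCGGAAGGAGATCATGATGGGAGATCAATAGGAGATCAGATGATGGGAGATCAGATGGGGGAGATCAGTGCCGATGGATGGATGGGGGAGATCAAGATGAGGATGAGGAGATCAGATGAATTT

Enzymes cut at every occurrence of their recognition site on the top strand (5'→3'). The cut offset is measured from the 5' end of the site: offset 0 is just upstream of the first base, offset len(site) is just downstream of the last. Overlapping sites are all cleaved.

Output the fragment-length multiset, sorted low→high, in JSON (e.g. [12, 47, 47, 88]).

[3,3,3,3,3,4,4,4,4,4,5,5,5,6,8,8,8,9,9,9,10,10,11,11,11,14,14]

Per-enzyme occurrences:
  ZebIX GATG/3: at [2, 7, 11, 34, 37, 80, 103, 106, 118, 137, 141, 145, 160, 166, 179] ⇒ [5, 10, 14, 37, 40, 83, 106, 109, 121, 140, 144, 148, 163, 169, 182]
  HnxI GGAGATCA/2: at [16, 24, 41, 49, 57, 71, 84, 95, 110, 124, 151, 171] ⇒ [18, 26, 43, 51, 59, 73, 86, 97, 112, 126, 153, 173]

All cut coordinates (distinct, sorted): [5, 10, 14, 18, 26, 37, 40, 43, 51, 59, 73, 83, 86, 97, 106, 109, 112, 121, 126, 140, 144, 148, 153, 163, 169, 173, 182]

Fragments:
  5→10: 5 bp
  10→14: 4 bp
  14→18: 4 bp
  18→26: 8 bp
  26→37: 11 bp
  37→40: 3 bp
  40→43: 3 bp
  43→51: 8 bp
  51→59: 8 bp
  59→73: 14 bp
  73→83: 10 bp
  83→86: 3 bp
  86→97: 11 bp
  97→106: 9 bp
  106→109: 3 bp
  109→112: 3 bp
  112→121: 9 bp
  121→126: 5 bp
  126→140: 14 bp
  140→144: 4 bp
  144→148: 4 bp
  148→153: 5 bp
  153→163: 10 bp
  163→169: 6 bp
  169→173: 4 bp
  173→182: 9 bp
  182→5 (wrap): 188-182+5 = 11 bp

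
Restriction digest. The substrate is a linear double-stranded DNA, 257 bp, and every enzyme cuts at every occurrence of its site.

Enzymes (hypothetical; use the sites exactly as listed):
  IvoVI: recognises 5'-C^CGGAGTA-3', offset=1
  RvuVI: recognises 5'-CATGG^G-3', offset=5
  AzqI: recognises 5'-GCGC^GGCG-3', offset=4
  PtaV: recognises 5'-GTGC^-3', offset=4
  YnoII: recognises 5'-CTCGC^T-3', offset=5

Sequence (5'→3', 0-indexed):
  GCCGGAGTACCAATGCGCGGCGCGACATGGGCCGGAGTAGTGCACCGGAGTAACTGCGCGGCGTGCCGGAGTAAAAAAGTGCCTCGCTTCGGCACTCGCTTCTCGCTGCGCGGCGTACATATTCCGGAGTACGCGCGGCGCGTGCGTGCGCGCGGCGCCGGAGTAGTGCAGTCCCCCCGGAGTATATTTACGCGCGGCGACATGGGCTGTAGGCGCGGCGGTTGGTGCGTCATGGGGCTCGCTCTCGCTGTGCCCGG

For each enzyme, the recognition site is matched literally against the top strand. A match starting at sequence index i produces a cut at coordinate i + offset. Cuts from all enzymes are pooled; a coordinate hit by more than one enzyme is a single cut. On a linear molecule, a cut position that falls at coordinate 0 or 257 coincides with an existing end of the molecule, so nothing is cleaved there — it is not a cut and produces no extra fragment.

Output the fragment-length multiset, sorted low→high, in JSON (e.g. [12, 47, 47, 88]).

[2,2,2,4,4,4,5,5,5,5,6,7,7,7,7,8,9,10,11,11,11,12,12,12,12,13,14,16,16,18]

Site scan:
  IvoVI CCGGAGTA/1: at [1, 31, 44, 65, 123, 157, 176] ⇒ [2, 32, 45, 66, 124, 158, 177]
  RvuVI CATGGG/5: at [25, 200, 230] ⇒ [30, 205, 235]
  AzqI GCGCGGCG/4: at [14, 55, 107, 132, 149, 191, 212] ⇒ [18, 59, 111, 136, 153, 195, 216]
  PtaV GTGC/4: at [39, 62, 78, 141, 145, 165, 224, 249] ⇒ [43, 66, 82, 145, 149, 169, 228, 253]
  YnoII CTCGCT/5: at [82, 94, 101, 237, 243] ⇒ [87, 99, 106, 242, 248]

Pooled cuts: [2, 18, 30, 32, 43, 45, 59, 66, 82, 87, 99, 106, 111, 124, 136, 145, 149, 153, 158, 169, 177, 195, 205, 216, 228, 235, 242, 248, 253]

Fragments:
  [0,2): 2 bp
  [2,18): 16 bp
  [18,30): 12 bp
  [30,32): 2 bp
  [32,43): 11 bp
  [43,45): 2 bp
  [45,59): 14 bp
  [59,66): 7 bp
  [66,82): 16 bp
  [82,87): 5 bp
  [87,99): 12 bp
  [99,106): 7 bp
  [106,111): 5 bp
  [111,124): 13 bp
  [124,136): 12 bp
  [136,145): 9 bp
  [145,149): 4 bp
  [149,153): 4 bp
  [153,158): 5 bp
  [158,169): 11 bp
  [169,177): 8 bp
  [177,195): 18 bp
  [195,205): 10 bp
  [205,216): 11 bp
  [216,228): 12 bp
  [228,235): 7 bp
  [235,242): 7 bp
  [242,248): 6 bp
  [248,253): 5 bp
  [253,257): 4 bp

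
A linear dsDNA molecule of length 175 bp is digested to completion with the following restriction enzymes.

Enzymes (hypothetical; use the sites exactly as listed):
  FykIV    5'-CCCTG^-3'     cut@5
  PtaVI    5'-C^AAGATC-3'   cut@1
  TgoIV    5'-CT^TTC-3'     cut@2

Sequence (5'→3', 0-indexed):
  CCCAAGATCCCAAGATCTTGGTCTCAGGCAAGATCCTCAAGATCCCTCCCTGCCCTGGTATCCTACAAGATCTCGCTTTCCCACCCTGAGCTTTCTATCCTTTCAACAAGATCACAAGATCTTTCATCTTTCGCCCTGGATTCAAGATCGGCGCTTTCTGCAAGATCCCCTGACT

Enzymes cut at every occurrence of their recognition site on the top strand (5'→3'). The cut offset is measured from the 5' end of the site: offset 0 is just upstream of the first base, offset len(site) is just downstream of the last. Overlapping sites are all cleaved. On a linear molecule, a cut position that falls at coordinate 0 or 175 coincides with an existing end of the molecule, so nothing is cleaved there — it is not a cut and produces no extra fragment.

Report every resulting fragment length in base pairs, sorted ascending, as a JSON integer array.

Site scan:
  FykIV (CCCTG, off=5): starts [47, 52, 83, 133, 167] → cuts [52, 57, 88, 138, 172]
  PtaVI (CAAGATC, off=1): starts [2, 10, 28, 37, 65, 106, 114, 142, 160] → cuts [3, 11, 29, 38, 66, 107, 115, 143, 161]
  TgoIV (CTTTC, off=2): starts [75, 90, 99, 120, 127, 153] → cuts [77, 92, 101, 122, 129, 155]

All cut coordinates (distinct, sorted): [3, 11, 29, 38, 52, 57, 66, 77, 88, 92, 101, 107, 115, 122, 129, 138, 143, 155, 161, 172]

Fragment lengths:
  [0,3): 3 bp
  [3,11): 8 bp
  [11,29): 18 bp
  [29,38): 9 bp
  [38,52): 14 bp
  [52,57): 5 bp
  [57,66): 9 bp
  [66,77): 11 bp
  [77,88): 11 bp
  [88,92): 4 bp
  [92,101): 9 bp
  [101,107): 6 bp
  [107,115): 8 bp
  [115,122): 7 bp
  [122,129): 7 bp
  [129,138): 9 bp
  [138,143): 5 bp
  [143,155): 12 bp
  [155,161): 6 bp
  [161,172): 11 bp
  [172,175): 3 bp

[3,3,4,5,5,6,6,7,7,8,8,9,9,9,9,11,11,11,12,14,18]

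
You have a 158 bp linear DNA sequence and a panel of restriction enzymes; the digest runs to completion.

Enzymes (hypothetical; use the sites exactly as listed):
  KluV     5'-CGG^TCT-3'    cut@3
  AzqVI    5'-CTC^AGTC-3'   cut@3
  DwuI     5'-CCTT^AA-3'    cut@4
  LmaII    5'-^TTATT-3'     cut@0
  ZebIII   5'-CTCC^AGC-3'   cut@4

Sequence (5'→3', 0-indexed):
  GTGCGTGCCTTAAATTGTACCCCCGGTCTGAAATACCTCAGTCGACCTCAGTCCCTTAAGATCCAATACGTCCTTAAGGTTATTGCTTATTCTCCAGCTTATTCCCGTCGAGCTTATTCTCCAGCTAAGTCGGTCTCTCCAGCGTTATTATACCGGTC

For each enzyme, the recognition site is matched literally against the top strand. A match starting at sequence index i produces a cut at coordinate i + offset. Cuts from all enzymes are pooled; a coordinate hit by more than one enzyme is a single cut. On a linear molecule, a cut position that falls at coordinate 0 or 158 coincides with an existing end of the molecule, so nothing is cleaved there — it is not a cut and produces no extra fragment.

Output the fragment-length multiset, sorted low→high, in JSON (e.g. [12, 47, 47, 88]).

[3,4,4,7,7,8,9,9,10,11,11,13,14,15,15,18]

Site scan:
  KluV (CGGTCT, off=3): starts [23, 130] → cuts [26, 133]
  AzqVI (CTCAGTC, off=3): starts [36, 46] → cuts [39, 49]
  DwuI (CCTTAA, off=4): starts [7, 53, 71] → cuts [11, 57, 75]
  LmaII (TTATT, off=0): starts [79, 86, 98, 113, 144] → cuts [79, 86, 98, 113, 144]
  ZebIII (CTCCAGC, off=4): starts [91, 118, 136] → cuts [95, 122, 140]

Pooled cuts: [11, 26, 39, 49, 57, 75, 79, 86, 95, 98, 113, 122, 133, 140, 144]

Fragment lengths:
  [0,11): 11 bp
  [11,26): 15 bp
  [26,39): 13 bp
  [39,49): 10 bp
  [49,57): 8 bp
  [57,75): 18 bp
  [75,79): 4 bp
  [79,86): 7 bp
  [86,95): 9 bp
  [95,98): 3 bp
  [98,113): 15 bp
  [113,122): 9 bp
  [122,133): 11 bp
  [133,140): 7 bp
  [140,144): 4 bp
  [144,158): 14 bp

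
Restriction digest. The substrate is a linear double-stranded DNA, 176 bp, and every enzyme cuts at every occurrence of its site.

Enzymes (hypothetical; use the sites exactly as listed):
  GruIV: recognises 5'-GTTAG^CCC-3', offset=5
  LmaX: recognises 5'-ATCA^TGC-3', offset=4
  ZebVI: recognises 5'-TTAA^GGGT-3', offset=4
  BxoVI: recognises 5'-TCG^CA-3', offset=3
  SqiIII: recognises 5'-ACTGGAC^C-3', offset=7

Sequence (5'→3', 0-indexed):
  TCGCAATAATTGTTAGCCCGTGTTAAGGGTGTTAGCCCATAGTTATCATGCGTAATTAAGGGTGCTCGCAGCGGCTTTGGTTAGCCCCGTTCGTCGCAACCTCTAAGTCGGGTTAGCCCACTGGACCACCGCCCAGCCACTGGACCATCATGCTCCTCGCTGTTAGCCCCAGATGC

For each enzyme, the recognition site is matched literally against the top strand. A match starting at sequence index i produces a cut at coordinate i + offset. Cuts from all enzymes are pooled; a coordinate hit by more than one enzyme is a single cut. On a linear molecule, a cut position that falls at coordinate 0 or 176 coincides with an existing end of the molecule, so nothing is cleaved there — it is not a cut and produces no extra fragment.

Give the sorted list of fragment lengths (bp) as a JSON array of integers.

[3,5,9,9,10,10,10,11,12,13,13,16,16,19,20]

Scan for sites:
  GruIV GTTAGCCC/5: at [11, 30, 79, 111, 161] ⇒ [16, 35, 84, 116, 166]
  LmaX ATCATGC/4: at [44, 146] ⇒ [48, 150]
  ZebVI TTAAGGGT/4: at [22, 55] ⇒ [26, 59]
  BxoVI TCGCA/3: at [0, 65, 93] ⇒ [3, 68, 96]
  SqiIII ACTGGACC/7: at [119, 138] ⇒ [126, 145]

All cut coordinates (distinct, sorted): [3, 16, 26, 35, 48, 59, 68, 84, 96, 116, 126, 145, 150, 166]

Fragment lengths:
  [0,3): 3 bp
  [3,16): 13 bp
  [16,26): 10 bp
  [26,35): 9 bp
  [35,48): 13 bp
  [48,59): 11 bp
  [59,68): 9 bp
  [68,84): 16 bp
  [84,96): 12 bp
  [96,116): 20 bp
  [116,126): 10 bp
  [126,145): 19 bp
  [145,150): 5 bp
  [150,166): 16 bp
  [166,176): 10 bp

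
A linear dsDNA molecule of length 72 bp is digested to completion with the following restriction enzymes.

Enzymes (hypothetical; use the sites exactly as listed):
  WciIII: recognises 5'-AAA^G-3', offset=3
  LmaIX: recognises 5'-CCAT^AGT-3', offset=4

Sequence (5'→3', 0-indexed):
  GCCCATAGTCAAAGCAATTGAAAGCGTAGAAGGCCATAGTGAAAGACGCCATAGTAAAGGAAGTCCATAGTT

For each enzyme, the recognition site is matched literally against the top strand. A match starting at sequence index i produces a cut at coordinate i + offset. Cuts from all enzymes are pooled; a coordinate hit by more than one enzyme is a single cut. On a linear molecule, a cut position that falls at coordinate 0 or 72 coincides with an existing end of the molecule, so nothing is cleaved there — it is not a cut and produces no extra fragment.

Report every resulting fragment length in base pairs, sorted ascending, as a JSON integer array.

[4,6,6,7,7,8,10,10,14]

Site scan:
  WciIII (AAAG, off=3): starts [10, 20, 41, 55] → cuts [13, 23, 44, 58]
  LmaIX (CCATAGT, off=4): starts [2, 33, 48, 64] → cuts [6, 37, 52, 68]

Pooled cuts: [6, 13, 23, 37, 44, 52, 58, 68]

Fragment lengths:
  [0,6): 6 bp
  [6,13): 7 bp
  [13,23): 10 bp
  [23,37): 14 bp
  [37,44): 7 bp
  [44,52): 8 bp
  [52,58): 6 bp
  [58,68): 10 bp
  [68,72): 4 bp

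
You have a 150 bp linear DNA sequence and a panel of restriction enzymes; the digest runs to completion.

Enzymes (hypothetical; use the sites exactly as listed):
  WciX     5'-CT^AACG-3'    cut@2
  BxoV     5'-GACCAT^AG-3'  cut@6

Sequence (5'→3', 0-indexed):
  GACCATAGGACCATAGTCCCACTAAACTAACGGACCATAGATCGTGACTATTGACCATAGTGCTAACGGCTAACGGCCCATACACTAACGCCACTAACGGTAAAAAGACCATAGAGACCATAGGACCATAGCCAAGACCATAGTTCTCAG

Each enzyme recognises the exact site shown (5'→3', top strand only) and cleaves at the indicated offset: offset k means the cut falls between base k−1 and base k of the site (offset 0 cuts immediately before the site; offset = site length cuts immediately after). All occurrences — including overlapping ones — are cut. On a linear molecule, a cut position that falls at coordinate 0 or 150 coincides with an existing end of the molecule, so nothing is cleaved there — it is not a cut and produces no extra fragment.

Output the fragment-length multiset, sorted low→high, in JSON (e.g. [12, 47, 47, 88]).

Scan for sites:
  WciX CTAACG/2: at [26, 62, 69, 84, 93] ⇒ [28, 64, 71, 86, 95]
  BxoV GACCATAG/6: at [0, 8, 32, 52, 106, 115, 123, 135] ⇒ [6, 14, 38, 58, 112, 121, 129, 141]

Pooled cuts: [6, 14, 28, 38, 58, 64, 71, 86, 95, 112, 121, 129, 141]

Fragments:
  [0,6): 6 bp
  [6,14): 8 bp
  [14,28): 14 bp
  [28,38): 10 bp
  [38,58): 20 bp
  [58,64): 6 bp
  [64,71): 7 bp
  [71,86): 15 bp
  [86,95): 9 bp
  [95,112): 17 bp
  [112,121): 9 bp
  [121,129): 8 bp
  [129,141): 12 bp
  [141,150): 9 bp

[6,6,7,8,8,9,9,9,10,12,14,15,17,20]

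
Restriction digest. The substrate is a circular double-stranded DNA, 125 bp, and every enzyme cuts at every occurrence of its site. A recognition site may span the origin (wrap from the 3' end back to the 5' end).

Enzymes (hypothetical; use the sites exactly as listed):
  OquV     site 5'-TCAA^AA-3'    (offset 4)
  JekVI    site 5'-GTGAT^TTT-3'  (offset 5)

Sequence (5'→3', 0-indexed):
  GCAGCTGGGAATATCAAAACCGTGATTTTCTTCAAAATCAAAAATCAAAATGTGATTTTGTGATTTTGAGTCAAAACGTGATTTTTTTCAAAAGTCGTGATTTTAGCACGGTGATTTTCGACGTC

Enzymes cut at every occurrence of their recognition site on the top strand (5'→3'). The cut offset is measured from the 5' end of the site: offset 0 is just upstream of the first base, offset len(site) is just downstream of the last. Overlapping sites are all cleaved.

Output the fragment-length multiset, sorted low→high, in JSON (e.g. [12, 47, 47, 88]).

Per-enzyme occurrences:
  OquV (TCAAAA, off=4): starts [13, 31, 37, 44, 70, 87] → cuts [17, 35, 41, 48, 74, 91]
  JekVI (GTGATTTT, off=5): starts [21, 51, 59, 77, 96, 110] → cuts [26, 56, 64, 82, 101, 115]

Pooled cuts: [17, 26, 35, 41, 48, 56, 64, 74, 82, 91, 101, 115]

Fragment lengths:
  17→26: 9 bp
  26→35: 9 bp
  35→41: 6 bp
  41→48: 7 bp
  48→56: 8 bp
  56→64: 8 bp
  64→74: 10 bp
  74→82: 8 bp
  82→91: 9 bp
  91→101: 10 bp
  101→115: 14 bp
  115→17 (wrap): 125-115+17 = 27 bp

[6,7,8,8,8,9,9,9,10,10,14,27]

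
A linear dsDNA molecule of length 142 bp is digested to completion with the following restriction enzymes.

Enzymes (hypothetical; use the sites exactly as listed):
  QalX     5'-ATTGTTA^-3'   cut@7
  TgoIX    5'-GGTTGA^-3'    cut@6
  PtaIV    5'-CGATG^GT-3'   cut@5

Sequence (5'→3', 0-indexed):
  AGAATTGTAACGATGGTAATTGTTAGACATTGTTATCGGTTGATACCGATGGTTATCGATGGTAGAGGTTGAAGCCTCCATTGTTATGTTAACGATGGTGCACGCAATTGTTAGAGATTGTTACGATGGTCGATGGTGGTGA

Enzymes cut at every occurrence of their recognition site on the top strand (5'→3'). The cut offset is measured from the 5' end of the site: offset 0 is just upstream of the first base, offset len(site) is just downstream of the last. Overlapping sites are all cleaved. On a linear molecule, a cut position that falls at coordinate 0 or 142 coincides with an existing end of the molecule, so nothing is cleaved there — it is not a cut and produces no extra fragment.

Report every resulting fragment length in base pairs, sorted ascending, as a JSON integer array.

[5,7,7,8,8,10,10,10,10,11,11,14,15,16]

Site scan:
  QalX ATTGTTA/7: at [18, 28, 79, 106, 116] ⇒ [25, 35, 86, 113, 123]
  TgoIX GGTTGA/6: at [37, 66] ⇒ [43, 72]
  PtaIV CGATGGT/5: at [10, 46, 56, 92, 123, 130] ⇒ [15, 51, 61, 97, 128, 135]

Pooled cuts: [15, 25, 35, 43, 51, 61, 72, 86, 97, 113, 123, 128, 135]

Fragment lengths:
  [0,15): 15 bp
  [15,25): 10 bp
  [25,35): 10 bp
  [35,43): 8 bp
  [43,51): 8 bp
  [51,61): 10 bp
  [61,72): 11 bp
  [72,86): 14 bp
  [86,97): 11 bp
  [97,113): 16 bp
  [113,123): 10 bp
  [123,128): 5 bp
  [128,135): 7 bp
  [135,142): 7 bp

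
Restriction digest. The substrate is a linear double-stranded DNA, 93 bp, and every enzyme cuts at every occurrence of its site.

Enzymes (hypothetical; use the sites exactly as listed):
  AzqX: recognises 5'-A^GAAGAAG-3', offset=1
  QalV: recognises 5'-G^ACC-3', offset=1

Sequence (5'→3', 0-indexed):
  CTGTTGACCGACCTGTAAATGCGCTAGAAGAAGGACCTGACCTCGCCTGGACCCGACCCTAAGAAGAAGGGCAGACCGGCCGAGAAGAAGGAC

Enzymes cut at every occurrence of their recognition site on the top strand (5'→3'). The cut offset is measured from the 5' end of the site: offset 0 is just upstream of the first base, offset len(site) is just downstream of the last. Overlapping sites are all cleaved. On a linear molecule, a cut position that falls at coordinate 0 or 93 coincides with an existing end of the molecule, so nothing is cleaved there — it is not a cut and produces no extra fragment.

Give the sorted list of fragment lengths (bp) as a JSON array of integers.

[4,5,5,6,7,8,9,10,11,12,16]

Scan for sites:
  AzqX (AGAAGAAG, off=1): starts [25, 61, 82] → cuts [26, 62, 83]
  QalV (GACC, off=1): starts [5, 9, 33, 38, 49, 54, 73] → cuts [6, 10, 34, 39, 50, 55, 74]

Pooled cuts: [6, 10, 26, 34, 39, 50, 55, 62, 74, 83]

Fragment lengths:
  [0,6): 6 bp
  [6,10): 4 bp
  [10,26): 16 bp
  [26,34): 8 bp
  [34,39): 5 bp
  [39,50): 11 bp
  [50,55): 5 bp
  [55,62): 7 bp
  [62,74): 12 bp
  [74,83): 9 bp
  [83,93): 10 bp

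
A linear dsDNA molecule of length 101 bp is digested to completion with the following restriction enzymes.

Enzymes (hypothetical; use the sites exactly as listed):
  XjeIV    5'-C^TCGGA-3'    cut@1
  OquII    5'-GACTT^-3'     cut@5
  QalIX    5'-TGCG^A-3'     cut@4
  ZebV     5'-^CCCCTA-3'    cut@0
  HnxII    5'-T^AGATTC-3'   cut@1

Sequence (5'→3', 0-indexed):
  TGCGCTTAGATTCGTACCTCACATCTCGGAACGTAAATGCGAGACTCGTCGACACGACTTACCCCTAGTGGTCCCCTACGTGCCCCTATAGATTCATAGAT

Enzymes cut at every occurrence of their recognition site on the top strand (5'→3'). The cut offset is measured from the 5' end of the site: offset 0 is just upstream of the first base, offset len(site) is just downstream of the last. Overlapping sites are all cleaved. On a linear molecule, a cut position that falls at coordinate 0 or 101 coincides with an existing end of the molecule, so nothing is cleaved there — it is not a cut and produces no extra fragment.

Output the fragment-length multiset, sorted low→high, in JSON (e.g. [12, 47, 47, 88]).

Per-enzyme occurrences:
  XjeIV CTCGGA/1: at [24] ⇒ [25]
  OquII GACTT/5: at [55] ⇒ [60]
  QalIX TGCGA/4: at [37] ⇒ [41]
  ZebV CCCCTA/0: at [61, 72, 82] ⇒ [61, 72, 82]
  HnxII TAGATTC/1: at [6, 88] ⇒ [7, 89]

All cut coordinates (distinct, sorted): [7, 25, 41, 60, 61, 72, 82, 89]

Fragment lengths:
  [0,7): 7 bp
  [7,25): 18 bp
  [25,41): 16 bp
  [41,60): 19 bp
  [60,61): 1 bp
  [61,72): 11 bp
  [72,82): 10 bp
  [82,89): 7 bp
  [89,101): 12 bp

[1,7,7,10,11,12,16,18,19]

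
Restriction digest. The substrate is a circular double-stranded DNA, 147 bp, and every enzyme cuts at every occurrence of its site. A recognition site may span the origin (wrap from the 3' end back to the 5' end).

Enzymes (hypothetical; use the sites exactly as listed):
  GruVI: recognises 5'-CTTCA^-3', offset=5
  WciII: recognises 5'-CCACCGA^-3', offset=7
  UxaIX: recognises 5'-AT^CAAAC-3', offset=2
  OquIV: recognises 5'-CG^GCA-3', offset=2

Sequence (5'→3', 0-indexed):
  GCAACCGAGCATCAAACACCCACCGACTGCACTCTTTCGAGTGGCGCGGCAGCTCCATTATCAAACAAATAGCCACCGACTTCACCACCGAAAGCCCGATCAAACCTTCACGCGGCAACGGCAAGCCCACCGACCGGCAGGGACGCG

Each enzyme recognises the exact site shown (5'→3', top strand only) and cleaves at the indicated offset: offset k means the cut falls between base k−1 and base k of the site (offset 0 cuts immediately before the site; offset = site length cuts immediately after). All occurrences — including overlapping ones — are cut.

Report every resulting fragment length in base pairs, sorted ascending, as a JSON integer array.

Site scan:
  GruVI CTTCA/5: at [79, 105] ⇒ [84, 110]
  WciII CCACCGA/7: at [19, 72, 84, 126] ⇒ [26, 79, 91, 133]
  UxaIX ATCAAAC/2: at [10, 59, 98] ⇒ [12, 61, 100]
  OquIV CGGCA/2: at [46, 112, 118, 134, 145] ⇒ [0, 48, 114, 120, 136]

Pooled cuts: [0, 12, 26, 48, 61, 79, 84, 91, 100, 110, 114, 120, 133, 136]

Fragments:
  0→12: 12 bp
  12→26: 14 bp
  26→48: 22 bp
  48→61: 13 bp
  61→79: 18 bp
  79→84: 5 bp
  84→91: 7 bp
  91→100: 9 bp
  100→110: 10 bp
  110→114: 4 bp
  114→120: 6 bp
  120→133: 13 bp
  133→136: 3 bp
  136→0 (wrap): 147-136+0 = 11 bp

[3,4,5,6,7,9,10,11,12,13,13,14,18,22]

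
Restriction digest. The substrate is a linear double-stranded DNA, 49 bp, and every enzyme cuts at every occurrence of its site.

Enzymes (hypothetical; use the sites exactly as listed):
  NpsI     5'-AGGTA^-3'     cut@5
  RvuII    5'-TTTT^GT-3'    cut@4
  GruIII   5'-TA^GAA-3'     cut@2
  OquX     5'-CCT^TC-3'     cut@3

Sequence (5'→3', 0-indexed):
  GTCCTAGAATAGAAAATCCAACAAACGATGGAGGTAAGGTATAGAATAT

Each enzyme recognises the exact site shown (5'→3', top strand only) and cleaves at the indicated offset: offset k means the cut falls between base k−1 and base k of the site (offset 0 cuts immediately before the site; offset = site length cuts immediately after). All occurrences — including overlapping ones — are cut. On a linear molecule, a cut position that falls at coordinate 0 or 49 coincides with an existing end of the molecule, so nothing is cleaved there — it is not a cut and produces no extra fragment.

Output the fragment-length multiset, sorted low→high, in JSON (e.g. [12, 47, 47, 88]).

[2,5,5,6,6,25]

Site scan:
  NpsI AGGTA/5: at [31, 36] ⇒ [36, 41]
  RvuII (TTTTGT, off=4): no sites
  GruIII TAGAA/2: at [4, 9, 41] ⇒ [6, 11, 43]
  OquX (CCTTC, off=3): no sites

All cut coordinates (distinct, sorted): [6, 11, 36, 41, 43]

Fragment lengths:
  [0,6): 6 bp
  [6,11): 5 bp
  [11,36): 25 bp
  [36,41): 5 bp
  [41,43): 2 bp
  [43,49): 6 bp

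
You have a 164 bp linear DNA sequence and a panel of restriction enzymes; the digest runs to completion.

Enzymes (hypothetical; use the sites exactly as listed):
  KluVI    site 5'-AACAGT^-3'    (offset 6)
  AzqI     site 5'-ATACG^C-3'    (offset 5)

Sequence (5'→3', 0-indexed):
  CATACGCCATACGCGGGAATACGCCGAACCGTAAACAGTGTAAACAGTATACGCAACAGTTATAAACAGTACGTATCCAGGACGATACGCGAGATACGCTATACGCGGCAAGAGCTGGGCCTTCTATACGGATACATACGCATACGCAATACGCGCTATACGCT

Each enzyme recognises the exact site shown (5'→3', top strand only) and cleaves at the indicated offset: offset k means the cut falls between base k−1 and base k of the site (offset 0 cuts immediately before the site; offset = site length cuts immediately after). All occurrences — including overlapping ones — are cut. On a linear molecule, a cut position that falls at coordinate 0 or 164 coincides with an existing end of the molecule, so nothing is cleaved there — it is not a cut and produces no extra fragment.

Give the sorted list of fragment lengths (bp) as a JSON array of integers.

[2,5,6,6,7,7,7,7,9,9,9,10,10,16,19,35]

Scan for sites:
  KluVI AACAGT/6: at [33, 42, 54, 64] ⇒ [39, 48, 60, 70]
  AzqI ATACGC/5: at [1, 8, 18, 48, 84, 93, 100, 135, 141, 148, 157] ⇒ [6, 13, 23, 53, 89, 98, 105, 140, 146, 153, 162]

Pooled cuts: [6, 13, 23, 39, 48, 53, 60, 70, 89, 98, 105, 140, 146, 153, 162]

Fragment lengths:
  [0,6): 6 bp
  [6,13): 7 bp
  [13,23): 10 bp
  [23,39): 16 bp
  [39,48): 9 bp
  [48,53): 5 bp
  [53,60): 7 bp
  [60,70): 10 bp
  [70,89): 19 bp
  [89,98): 9 bp
  [98,105): 7 bp
  [105,140): 35 bp
  [140,146): 6 bp
  [146,153): 7 bp
  [153,162): 9 bp
  [162,164): 2 bp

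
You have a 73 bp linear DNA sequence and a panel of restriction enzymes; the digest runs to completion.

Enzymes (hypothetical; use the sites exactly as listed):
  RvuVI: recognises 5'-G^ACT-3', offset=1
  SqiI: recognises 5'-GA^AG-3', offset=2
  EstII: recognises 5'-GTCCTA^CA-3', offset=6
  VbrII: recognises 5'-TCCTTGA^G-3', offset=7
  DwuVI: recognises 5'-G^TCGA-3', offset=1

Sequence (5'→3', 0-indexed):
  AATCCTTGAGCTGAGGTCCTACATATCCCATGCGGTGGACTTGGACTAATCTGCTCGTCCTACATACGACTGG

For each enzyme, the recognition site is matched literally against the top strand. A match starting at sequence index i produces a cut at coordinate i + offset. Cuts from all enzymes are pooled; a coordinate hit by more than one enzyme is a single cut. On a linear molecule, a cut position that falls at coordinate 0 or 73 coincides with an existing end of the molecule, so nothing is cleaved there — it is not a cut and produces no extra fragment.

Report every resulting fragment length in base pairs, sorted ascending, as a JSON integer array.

[5,6,6,9,12,17,18]

Per-enzyme occurrences:
  RvuVI (GACT, off=1): starts [37, 43, 67] → cuts [38, 44, 68]
  SqiI (GAAG, off=2): no sites
  EstII (GTCCTACA, off=6): starts [15, 56] → cuts [21, 62]
  VbrII (TCCTTGAG, off=7): starts [2] → cuts [9]
  DwuVI (GTCGA, off=1): no sites

All cut coordinates (distinct, sorted): [9, 21, 38, 44, 62, 68]

Fragment lengths:
  [0,9): 9 bp
  [9,21): 12 bp
  [21,38): 17 bp
  [38,44): 6 bp
  [44,62): 18 bp
  [62,68): 6 bp
  [68,73): 5 bp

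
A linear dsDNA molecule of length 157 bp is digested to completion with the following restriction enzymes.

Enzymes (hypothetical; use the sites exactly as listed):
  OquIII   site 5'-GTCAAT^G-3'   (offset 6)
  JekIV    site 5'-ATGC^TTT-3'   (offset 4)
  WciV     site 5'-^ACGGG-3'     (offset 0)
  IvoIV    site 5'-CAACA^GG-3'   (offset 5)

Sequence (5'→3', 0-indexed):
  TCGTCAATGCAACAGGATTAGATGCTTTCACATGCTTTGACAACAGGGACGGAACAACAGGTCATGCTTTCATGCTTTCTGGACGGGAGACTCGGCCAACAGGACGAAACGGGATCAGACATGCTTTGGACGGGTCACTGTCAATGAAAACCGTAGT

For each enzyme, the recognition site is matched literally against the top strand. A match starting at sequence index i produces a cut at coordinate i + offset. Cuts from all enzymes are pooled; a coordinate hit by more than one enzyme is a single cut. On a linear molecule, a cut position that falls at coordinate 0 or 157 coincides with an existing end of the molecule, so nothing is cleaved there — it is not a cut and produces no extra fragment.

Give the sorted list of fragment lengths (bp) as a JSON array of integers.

[5,6,7,7,8,8,8,10,10,11,12,14,16,16,19]

Per-enzyme occurrences:
  OquIII GTCAATG/6: at [2, 139] ⇒ [8, 145]
  JekIV ATGCTTT/4: at [21, 31, 63, 71, 120] ⇒ [25, 35, 67, 75, 124]
  WciV ACGGG/0: at [82, 108, 129] ⇒ [82, 108, 129]
  IvoIV CAACAGG/5: at [9, 40, 54, 96] ⇒ [14, 45, 59, 101]

All cut coordinates (distinct, sorted): [8, 14, 25, 35, 45, 59, 67, 75, 82, 101, 108, 124, 129, 145]

Fragments:
  [0,8): 8 bp
  [8,14): 6 bp
  [14,25): 11 bp
  [25,35): 10 bp
  [35,45): 10 bp
  [45,59): 14 bp
  [59,67): 8 bp
  [67,75): 8 bp
  [75,82): 7 bp
  [82,101): 19 bp
  [101,108): 7 bp
  [108,124): 16 bp
  [124,129): 5 bp
  [129,145): 16 bp
  [145,157): 12 bp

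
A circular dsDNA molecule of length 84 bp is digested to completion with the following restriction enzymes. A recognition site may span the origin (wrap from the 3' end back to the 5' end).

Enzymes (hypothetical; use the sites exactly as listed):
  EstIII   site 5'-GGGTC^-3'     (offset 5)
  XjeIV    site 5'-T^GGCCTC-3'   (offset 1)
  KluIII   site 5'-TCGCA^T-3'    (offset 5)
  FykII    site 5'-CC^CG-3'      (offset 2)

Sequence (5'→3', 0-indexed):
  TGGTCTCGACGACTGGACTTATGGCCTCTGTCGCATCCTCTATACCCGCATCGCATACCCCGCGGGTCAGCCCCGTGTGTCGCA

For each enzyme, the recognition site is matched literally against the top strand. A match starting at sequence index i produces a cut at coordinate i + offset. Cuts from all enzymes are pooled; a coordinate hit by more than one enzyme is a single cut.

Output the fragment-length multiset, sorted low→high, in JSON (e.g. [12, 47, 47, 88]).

[5,5,8,9,11,11,13,22]

Per-enzyme occurrences:
  EstIII GGGTC/5: at [63] ⇒ [68]
  XjeIV TGGCCTC/1: at [21] ⇒ [22]
  KluIII TCGCAT/5: at [30, 50, 79] ⇒ [0, 35, 55]
  FykII CCCG/2: at [44, 58, 71] ⇒ [46, 60, 73]

Pooled cuts: [0, 22, 35, 46, 55, 60, 68, 73]

Fragments:
  0→22: 22 bp
  22→35: 13 bp
  35→46: 11 bp
  46→55: 9 bp
  55→60: 5 bp
  60→68: 8 bp
  68→73: 5 bp
  73→0 (wrap): 84-73+0 = 11 bp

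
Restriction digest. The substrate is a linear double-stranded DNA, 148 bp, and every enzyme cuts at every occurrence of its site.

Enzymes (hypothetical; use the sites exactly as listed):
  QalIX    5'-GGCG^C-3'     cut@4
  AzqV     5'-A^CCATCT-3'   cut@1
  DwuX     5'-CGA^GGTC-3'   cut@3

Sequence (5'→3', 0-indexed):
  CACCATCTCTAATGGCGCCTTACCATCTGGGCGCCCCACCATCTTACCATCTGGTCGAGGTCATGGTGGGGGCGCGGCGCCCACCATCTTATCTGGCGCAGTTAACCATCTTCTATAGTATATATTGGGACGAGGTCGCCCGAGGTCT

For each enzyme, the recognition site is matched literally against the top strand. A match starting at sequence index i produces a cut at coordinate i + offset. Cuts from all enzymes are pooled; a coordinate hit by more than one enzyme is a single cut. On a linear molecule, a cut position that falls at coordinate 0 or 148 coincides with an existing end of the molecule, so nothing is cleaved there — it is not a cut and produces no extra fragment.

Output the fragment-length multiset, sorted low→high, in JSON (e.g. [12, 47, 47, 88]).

Scan for sites:
  QalIX (GGCGC, off=4): starts [13, 29, 70, 75, 94] → cuts [17, 33, 74, 79, 98]
  AzqV (ACCATCT, off=1): starts [1, 21, 37, 45, 82, 104] → cuts [2, 22, 38, 46, 83, 105]
  DwuX (CGAGGTC, off=3): starts [55, 130, 140] → cuts [58, 133, 143]

All cut coordinates (distinct, sorted): [2, 17, 22, 33, 38, 46, 58, 74, 79, 83, 98, 105, 133, 143]

Fragment lengths:
  [0,2): 2 bp
  [2,17): 15 bp
  [17,22): 5 bp
  [22,33): 11 bp
  [33,38): 5 bp
  [38,46): 8 bp
  [46,58): 12 bp
  [58,74): 16 bp
  [74,79): 5 bp
  [79,83): 4 bp
  [83,98): 15 bp
  [98,105): 7 bp
  [105,133): 28 bp
  [133,143): 10 bp
  [143,148): 5 bp

[2,4,5,5,5,5,7,8,10,11,12,15,15,16,28]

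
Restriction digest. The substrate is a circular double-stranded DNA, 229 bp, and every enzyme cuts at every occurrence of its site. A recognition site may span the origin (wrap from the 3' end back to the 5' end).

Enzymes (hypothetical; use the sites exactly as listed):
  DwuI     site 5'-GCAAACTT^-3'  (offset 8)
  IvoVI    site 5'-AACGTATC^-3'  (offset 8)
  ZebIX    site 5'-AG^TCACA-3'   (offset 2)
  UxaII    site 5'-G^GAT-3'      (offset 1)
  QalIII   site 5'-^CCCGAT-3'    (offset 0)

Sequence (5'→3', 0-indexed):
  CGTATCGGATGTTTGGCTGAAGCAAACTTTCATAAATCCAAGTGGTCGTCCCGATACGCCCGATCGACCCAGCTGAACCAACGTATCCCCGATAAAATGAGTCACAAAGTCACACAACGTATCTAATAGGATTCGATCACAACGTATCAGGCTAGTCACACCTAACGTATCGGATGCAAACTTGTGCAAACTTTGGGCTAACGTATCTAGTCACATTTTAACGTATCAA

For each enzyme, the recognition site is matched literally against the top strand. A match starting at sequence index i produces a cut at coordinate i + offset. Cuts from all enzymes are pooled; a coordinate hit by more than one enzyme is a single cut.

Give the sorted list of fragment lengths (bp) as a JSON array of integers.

Scan for sites:
  DwuI (GCAAACTT, off=8): starts [21, 175, 185] → cuts [29, 183, 193]
  IvoVI (AACGTATC, off=8): starts [79, 115, 140, 163, 199, 219, 227] → cuts [6, 87, 123, 148, 171, 207, 227]
  ZebIX (AGTCACA, off=2): starts [99, 107, 153, 208] → cuts [101, 109, 155, 210]
  UxaII (GGAT, off=1): starts [6, 128, 171] → cuts [7, 129, 172]
  QalIII (CCCGAT, off=0): starts [49, 58, 87] → cuts [49, 58, 87]

All cut coordinates (distinct, sorted): [6, 7, 29, 49, 58, 87, 101, 109, 123, 129, 148, 155, 171, 172, 183, 193, 207, 210, 227]

Fragment lengths:
  6→7: 1 bp
  7→29: 22 bp
  29→49: 20 bp
  49→58: 9 bp
  58→87: 29 bp
  87→101: 14 bp
  101→109: 8 bp
  109→123: 14 bp
  123→129: 6 bp
  129→148: 19 bp
  148→155: 7 bp
  155→171: 16 bp
  171→172: 1 bp
  172→183: 11 bp
  183→193: 10 bp
  193→207: 14 bp
  207→210: 3 bp
  210→227: 17 bp
  227→6 (wrap): 229-227+6 = 8 bp

[1,1,3,6,7,8,8,9,10,11,14,14,14,16,17,19,20,22,29]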